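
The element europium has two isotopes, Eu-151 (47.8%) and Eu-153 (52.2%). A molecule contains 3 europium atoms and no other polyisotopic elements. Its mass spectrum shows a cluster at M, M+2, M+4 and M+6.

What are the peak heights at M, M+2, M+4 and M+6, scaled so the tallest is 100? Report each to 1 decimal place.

28.0 : 91.6 : 100.0 : 36.4

Each Eu atom is independently Eu-151 (p = 0.478) or Eu-153 (q = 0.522); the cluster is the binomial expansion (p + q)^3.
P(M) = 0.478^3 = 0.109215
P(M+2) = 3 × 0.478^2 × 0.522^1 = 0.357806
P(M+4) = 3 × 0.478^1 × 0.522^2 = 0.390742
P(M+6) = 0.522^3 = 0.142237
The M+4 peak is largest (0.390742); scaling to 100 gives 28.0 : 91.6 : 100.0 : 36.4.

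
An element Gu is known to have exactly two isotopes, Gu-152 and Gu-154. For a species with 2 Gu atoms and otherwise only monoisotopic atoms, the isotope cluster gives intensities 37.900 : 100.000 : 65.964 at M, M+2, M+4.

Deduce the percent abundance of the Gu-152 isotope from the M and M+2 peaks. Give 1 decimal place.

Let p = fractional abundance of Gu-152. I(M+2)/I(M) = [C(2,1)·p^1·(1−p)] / p^2 = 2·(1−p)/p = 100.000/37.900 = 2.6385
(1−p)/p = 2.6385/2 = 1.3193  ⇒  p = 1/(1 + 1.3193) = 0.4312
Gu-152: 43.1%, Gu-154: 56.9%.

43.1%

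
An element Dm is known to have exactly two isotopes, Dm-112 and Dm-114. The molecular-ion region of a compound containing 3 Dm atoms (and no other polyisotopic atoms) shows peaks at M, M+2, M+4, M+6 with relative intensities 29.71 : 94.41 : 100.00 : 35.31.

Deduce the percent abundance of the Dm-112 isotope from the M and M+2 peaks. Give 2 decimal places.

48.56%

If p is the fraction of Dm that is Dm-112, then I(M+2)/I(M) = [C(3,1)·p^2·(1−p)] / p^3 = 3·(1−p)/p = 94.41/29.71 = 3.1777
(1−p)/p = 3.1777/3 = 1.0592  ⇒  p = 1/(1 + 1.0592) = 0.4856
Dm-112: 48.56%, Dm-114: 51.44%.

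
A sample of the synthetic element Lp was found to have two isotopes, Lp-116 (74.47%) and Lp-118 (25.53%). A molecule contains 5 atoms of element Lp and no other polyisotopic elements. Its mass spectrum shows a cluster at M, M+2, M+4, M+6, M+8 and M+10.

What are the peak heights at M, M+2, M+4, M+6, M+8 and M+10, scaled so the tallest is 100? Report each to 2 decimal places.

Each Lp atom is independently Lp-116 (p = 0.7447) or Lp-118 (q = 0.2553); the cluster is the binomial expansion (p + q)^5.
P(M) = 0.7447^5 = 0.229038
P(M+2) = 5 × 0.7447^4 × 0.2553^1 = 0.392596
P(M+4) = 10 × 0.7447^3 × 0.2553^2 = 0.269182
P(M+6) = 10 × 0.7447^2 × 0.2553^3 = 0.092282
P(M+8) = 5 × 0.7447^1 × 0.2553^4 = 0.015818
P(M+10) = 0.2553^5 = 0.001085
The M+2 peak is largest (0.392596); scaling to 100 gives 58.34 : 100.00 : 68.56 : 23.51 : 4.03 : 0.28.

58.34 : 100.00 : 68.56 : 23.51 : 4.03 : 0.28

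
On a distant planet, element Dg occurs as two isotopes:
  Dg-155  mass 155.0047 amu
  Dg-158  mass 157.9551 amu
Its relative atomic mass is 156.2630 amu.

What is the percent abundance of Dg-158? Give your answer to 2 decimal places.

42.65%

Let x be the fractional abundance of Dg-155; then Dg-158 has abundance 1 − x.
155.0047·x + 157.9551·(1 − x) = 156.2630
(155.0047 − 157.9551)·x = 156.2630 − 157.9551
x = -1.6921 / -2.9504 = 0.57352 → 57.35% Dg-155, 42.65% Dg-158.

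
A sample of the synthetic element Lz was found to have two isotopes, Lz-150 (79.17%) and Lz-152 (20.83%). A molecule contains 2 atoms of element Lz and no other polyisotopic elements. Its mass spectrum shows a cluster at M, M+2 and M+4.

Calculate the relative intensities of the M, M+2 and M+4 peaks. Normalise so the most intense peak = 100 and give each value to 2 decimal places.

100.00 : 52.62 : 6.92

Expanding (0.7917 + 0.2083)^2:
P(M) = 0.7917^2 = 0.626789
P(M+2) = 2 × 0.7917^1 × 0.2083^1 = 0.329822
P(M+4) = 0.2083^2 = 0.043389
The M peak is largest (0.626789); scaling to 100 gives 100.00 : 52.62 : 6.92.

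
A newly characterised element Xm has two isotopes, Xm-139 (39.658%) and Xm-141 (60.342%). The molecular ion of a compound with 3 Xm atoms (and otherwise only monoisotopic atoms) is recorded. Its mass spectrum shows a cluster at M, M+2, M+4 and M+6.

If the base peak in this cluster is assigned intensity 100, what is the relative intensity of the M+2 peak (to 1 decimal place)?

Binomial terms of (0.39658 + 0.60342)^3: M 0.0624, M+2 0.2847, M+4 0.4332, M+6 0.2197 → M+4 is the base peak.
P(M+4) = C(3,2) × 0.39658^1 × 0.60342^2 = 3 × 0.39658 × 0.3641157 = 0.433203 (base)
P(M+2) = C(3,1) × 0.39658^2 × 0.60342^1 = 3 × 0.1572757 × 0.60342 = 0.284710
Relative intensity = 0.284710 / 0.433203 × 100 = 65.7

65.7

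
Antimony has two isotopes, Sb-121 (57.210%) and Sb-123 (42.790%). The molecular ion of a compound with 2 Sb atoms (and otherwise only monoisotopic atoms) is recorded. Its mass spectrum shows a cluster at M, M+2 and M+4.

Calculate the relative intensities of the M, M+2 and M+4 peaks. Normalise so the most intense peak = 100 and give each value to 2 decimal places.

66.85 : 100.00 : 37.40

Each Sb atom is independently Sb-121 (p = 0.57210) or Sb-123 (q = 0.42790); the cluster is the binomial expansion (p + q)^2.
P(M) = 0.57210^2 = 0.327298
P(M+2) = 2 × 0.57210^1 × 0.42790^1 = 0.489603
P(M+4) = 0.42790^2 = 0.183098
The M+2 peak is largest (0.489603); scaling to 100 gives 66.85 : 100.00 : 37.40.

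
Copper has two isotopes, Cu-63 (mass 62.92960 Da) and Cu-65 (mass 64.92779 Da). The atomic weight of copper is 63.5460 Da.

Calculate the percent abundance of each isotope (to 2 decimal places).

Cu-63: 69.15%, Cu-65: 30.85%

With x = fraction of Cu-63 (so Cu-65 is 1 − x):
62.92960·x + 64.92779·(1 − x) = 63.5460
(62.92960 − 64.92779)·x = 63.5460 − 64.92779
x = -1.38179 / -1.99819 = 0.69152 → 69.15% Cu-63, 30.85% Cu-65.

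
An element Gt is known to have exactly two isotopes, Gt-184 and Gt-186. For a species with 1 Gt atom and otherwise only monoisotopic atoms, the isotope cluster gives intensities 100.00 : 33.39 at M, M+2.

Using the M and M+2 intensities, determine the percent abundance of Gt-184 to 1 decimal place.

If p is the fraction of Gt that is Gt-184, then I(M+2)/I(M) = [C(1,1)·p^0·(1−p)] / p^1 = 1·(1−p)/p = 33.39/100.00 = 0.3339
(1−p)/p = 0.3339/1 = 0.3339  ⇒  p = 1/(1 + 0.3339) = 0.7497
Gt-184: 75.0%, Gt-186: 25.0%.

75.0%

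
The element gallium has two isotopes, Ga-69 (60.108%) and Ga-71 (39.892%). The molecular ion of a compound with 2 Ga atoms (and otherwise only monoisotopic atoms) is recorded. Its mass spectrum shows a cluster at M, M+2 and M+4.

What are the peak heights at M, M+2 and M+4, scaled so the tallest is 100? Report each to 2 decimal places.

The 2 Ga atoms are independent, so intensities follow the terms of (0.60108 + 0.39892)^2.
P(M) = 0.60108^2 = 0.361297
P(M+2) = 2 × 0.60108^1 × 0.39892^1 = 0.479566
P(M+4) = 0.39892^2 = 0.159137
The M+2 peak is largest (0.479566); scaling to 100 gives 75.34 : 100.00 : 33.18.

75.34 : 100.00 : 33.18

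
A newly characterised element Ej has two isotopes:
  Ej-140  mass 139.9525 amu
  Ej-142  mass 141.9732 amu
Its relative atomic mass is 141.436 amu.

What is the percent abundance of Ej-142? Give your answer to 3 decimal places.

73.415%

Writing the weighted mean with unknown fraction x of Ej-140:
139.9525·x + 141.9732·(1 − x) = 141.436
(139.9525 − 141.9732)·x = 141.436 − 141.9732
x = -0.5372 / -2.0207 = 0.26585 → 26.585% Ej-140, 73.415% Ej-142.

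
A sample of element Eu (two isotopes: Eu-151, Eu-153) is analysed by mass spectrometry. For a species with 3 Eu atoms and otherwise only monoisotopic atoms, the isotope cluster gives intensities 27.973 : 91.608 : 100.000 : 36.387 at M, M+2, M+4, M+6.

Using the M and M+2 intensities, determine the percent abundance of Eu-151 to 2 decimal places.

47.81%

Write p for the Eu-151 fraction. I(M+2)/I(M) = [C(3,1)·p^2·(1−p)] / p^3 = 3·(1−p)/p = 91.608/27.973 = 3.2749
(1−p)/p = 3.2749/3 = 1.0916  ⇒  p = 1/(1 + 1.0916) = 0.4781
Eu-151: 47.81%, Eu-153: 52.19%.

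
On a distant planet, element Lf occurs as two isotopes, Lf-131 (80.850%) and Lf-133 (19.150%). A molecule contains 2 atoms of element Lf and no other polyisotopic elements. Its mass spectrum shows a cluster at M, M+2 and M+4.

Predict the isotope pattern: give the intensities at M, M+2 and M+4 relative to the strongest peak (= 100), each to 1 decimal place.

100.0 : 47.4 : 5.6

Expanding (0.80850 + 0.19150)^2:
P(M) = 0.80850^2 = 0.653672
P(M+2) = 2 × 0.80850^1 × 0.19150^1 = 0.309656
P(M+4) = 0.19150^2 = 0.036672
The M peak is largest (0.653672); scaling to 100 gives 100.0 : 47.4 : 5.6.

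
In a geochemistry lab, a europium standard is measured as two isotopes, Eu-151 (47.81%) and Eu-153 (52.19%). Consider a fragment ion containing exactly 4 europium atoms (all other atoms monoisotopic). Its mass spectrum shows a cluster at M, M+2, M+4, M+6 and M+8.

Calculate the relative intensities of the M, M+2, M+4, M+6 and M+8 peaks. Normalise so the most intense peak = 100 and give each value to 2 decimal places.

13.99 : 61.07 : 100.00 : 72.77 : 19.86

Expanding (0.4781 + 0.5219)^4:
P(M) = 0.4781^4 = 0.052249
P(M+2) = 4 × 0.4781^3 × 0.5219^1 = 0.228141
P(M+4) = 6 × 0.4781^2 × 0.5219^2 = 0.373563
P(M+6) = 4 × 0.4781^1 × 0.5219^3 = 0.271857
P(M+8) = 0.5219^4 = 0.074191
The M+4 peak is largest (0.373563); scaling to 100 gives 13.99 : 61.07 : 100.00 : 72.77 : 19.86.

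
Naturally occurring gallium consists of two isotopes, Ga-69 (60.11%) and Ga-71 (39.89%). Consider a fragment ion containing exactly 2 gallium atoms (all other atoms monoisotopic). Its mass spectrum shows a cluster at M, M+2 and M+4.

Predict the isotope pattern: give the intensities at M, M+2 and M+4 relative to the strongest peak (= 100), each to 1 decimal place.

Expanding (0.6011 + 0.3989)^2:
P(M) = 0.6011^2 = 0.361321
P(M+2) = 2 × 0.6011^1 × 0.3989^1 = 0.479558
P(M+4) = 0.3989^2 = 0.159121
The M+2 peak is largest (0.479558); scaling to 100 gives 75.3 : 100.0 : 33.2.

75.3 : 100.0 : 33.2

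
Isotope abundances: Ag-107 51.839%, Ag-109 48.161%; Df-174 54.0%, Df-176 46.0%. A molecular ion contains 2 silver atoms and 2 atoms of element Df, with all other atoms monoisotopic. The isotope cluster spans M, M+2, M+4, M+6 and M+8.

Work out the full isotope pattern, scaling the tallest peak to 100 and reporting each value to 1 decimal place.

21.0 : 74.9 : 100.0 : 59.3 : 13.2

Silver pattern (n=2): 0.26872819 : 0.49932362 : 0.23194819
Element Df pattern (n=2): 0.2916 : 0.4968 : 0.2116
Convolve the two distributions (both contribute in 2-u steps):
  M: 0.26872819×0.2916 = 0.078361
  M+2: 0.26872819×0.4968 + 0.49932362×0.2916 = 0.279107
  M+4: 0.26872819×0.2116 + 0.49932362×0.4968 + 0.23194819×0.2916 = 0.372563
  M+6: 0.49932362×0.2116 + 0.23194819×0.4968 = 0.220889
  M+8: 0.23194819×0.2116 = 0.049080
Scale to base peak (0.372563) = 100: 21.0 : 74.9 : 100.0 : 59.3 : 13.2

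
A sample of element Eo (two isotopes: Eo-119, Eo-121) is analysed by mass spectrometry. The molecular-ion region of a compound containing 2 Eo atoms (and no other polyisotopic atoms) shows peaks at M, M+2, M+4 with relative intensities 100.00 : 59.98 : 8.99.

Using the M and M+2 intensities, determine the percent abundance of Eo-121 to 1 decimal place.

If p is the fraction of Eo that is Eo-119, then I(M+2)/I(M) = [C(2,1)·p^1·(1−p)] / p^2 = 2·(1−p)/p = 59.98/100.00 = 0.5998
(1−p)/p = 0.5998/2 = 0.2999  ⇒  p = 1/(1 + 0.2999) = 0.7693
Eo-119: 76.9%, Eo-121: 23.1%.

23.1%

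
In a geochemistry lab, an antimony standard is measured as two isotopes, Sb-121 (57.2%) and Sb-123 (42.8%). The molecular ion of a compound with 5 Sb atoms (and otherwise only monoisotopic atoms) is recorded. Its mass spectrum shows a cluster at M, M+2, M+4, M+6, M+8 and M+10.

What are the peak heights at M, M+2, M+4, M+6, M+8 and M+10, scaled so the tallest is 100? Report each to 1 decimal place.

17.9 : 66.8 : 100.0 : 74.8 : 28.0 : 4.2

The 5 Sb atoms are independent, so intensities follow the terms of (0.572 + 0.428)^5.
P(M) = 0.572^5 = 0.061232
P(M+2) = 5 × 0.572^4 × 0.428^1 = 0.229086
P(M+4) = 10 × 0.572^3 × 0.428^2 = 0.342827
P(M+6) = 10 × 0.572^2 × 0.428^3 = 0.256521
P(M+8) = 5 × 0.572^1 × 0.428^4 = 0.095971
P(M+10) = 0.428^5 = 0.014362
The M+4 peak is largest (0.342827); scaling to 100 gives 17.9 : 66.8 : 100.0 : 74.8 : 28.0 : 4.2.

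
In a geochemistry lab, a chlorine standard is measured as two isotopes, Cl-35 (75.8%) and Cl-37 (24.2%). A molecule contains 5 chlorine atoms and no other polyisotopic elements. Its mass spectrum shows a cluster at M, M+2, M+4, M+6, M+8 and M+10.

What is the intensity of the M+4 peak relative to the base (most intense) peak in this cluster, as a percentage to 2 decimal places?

63.85%

(0.758 + 0.242)^5 gives M 0.2502, M+2 0.3994, M+4 0.2551, M+6 0.0814, M+8 0.0130, M+10 0.0008; the largest is M+2.
P(M+2) = C(5,1) × 0.758^4 × 0.242^1 = 5 × 0.33012379 × 0.2420 = 0.399450 (base)
P(M+4) = C(5,2) × 0.758^3 × 0.242^2 = 10 × 0.43551951 × 0.058564 = 0.255058
Relative intensity = 0.255058 / 0.399450 × 100 = 63.85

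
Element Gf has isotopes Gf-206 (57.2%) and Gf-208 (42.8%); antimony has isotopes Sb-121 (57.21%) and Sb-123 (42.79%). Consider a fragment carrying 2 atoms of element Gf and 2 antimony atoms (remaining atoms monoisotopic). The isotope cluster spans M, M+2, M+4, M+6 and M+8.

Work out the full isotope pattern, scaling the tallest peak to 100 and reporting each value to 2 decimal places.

29.78 : 89.11 : 100.00 : 49.87 : 9.33

Element Gf pattern (n=2): 0.327184 : 0.489632 : 0.183184
Antimony pattern (n=2): 0.32729841 : 0.48960318 : 0.18309841
Convolve the two distributions (both contribute in 2-u steps):
  M: 0.327184×0.32729841 = 0.107087
  M+2: 0.327184×0.48960318 + 0.489632×0.32729841 = 0.320446
  M+4: 0.327184×0.18309841 + 0.489632×0.48960318 + 0.183184×0.32729841 = 0.359588
  M+6: 0.489632×0.18309841 + 0.183184×0.48960318 = 0.179338
  M+8: 0.183184×0.18309841 = 0.033541
Scale to base peak (0.359588) = 100: 29.78 : 89.11 : 100.00 : 49.87 : 9.33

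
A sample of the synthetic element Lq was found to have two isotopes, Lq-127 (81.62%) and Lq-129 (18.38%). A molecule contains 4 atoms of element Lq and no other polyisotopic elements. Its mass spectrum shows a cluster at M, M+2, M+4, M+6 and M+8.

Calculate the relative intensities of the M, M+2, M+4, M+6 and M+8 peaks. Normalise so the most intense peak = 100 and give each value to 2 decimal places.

100.00 : 90.08 : 30.43 : 4.57 : 0.26

The 4 Lq atoms are independent, so intensities follow the terms of (0.8162 + 0.1838)^4.
P(M) = 0.8162^4 = 0.443799
P(M+2) = 4 × 0.8162^3 × 0.1838^1 = 0.399756
P(M+4) = 6 × 0.8162^2 × 0.1838^2 = 0.135032
P(M+6) = 4 × 0.8162^1 × 0.1838^3 = 0.020272
P(M+8) = 0.1838^4 = 0.001141
The M peak is largest (0.443799); scaling to 100 gives 100.00 : 90.08 : 30.43 : 4.57 : 0.26.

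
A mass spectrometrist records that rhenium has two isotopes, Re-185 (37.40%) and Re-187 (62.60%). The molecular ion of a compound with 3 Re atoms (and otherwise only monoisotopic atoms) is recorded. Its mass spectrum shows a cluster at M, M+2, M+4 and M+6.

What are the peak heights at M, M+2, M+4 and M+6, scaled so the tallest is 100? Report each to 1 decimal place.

11.9 : 59.7 : 100.0 : 55.8

Each Re atom is independently Re-185 (p = 0.3740) or Re-187 (q = 0.6260); the cluster is the binomial expansion (p + q)^3.
P(M) = 0.3740^3 = 0.052314
P(M+2) = 3 × 0.3740^2 × 0.6260^1 = 0.262687
P(M+4) = 3 × 0.3740^1 × 0.6260^2 = 0.439685
P(M+6) = 0.6260^3 = 0.245314
The M+4 peak is largest (0.439685); scaling to 100 gives 11.9 : 59.7 : 100.0 : 55.8.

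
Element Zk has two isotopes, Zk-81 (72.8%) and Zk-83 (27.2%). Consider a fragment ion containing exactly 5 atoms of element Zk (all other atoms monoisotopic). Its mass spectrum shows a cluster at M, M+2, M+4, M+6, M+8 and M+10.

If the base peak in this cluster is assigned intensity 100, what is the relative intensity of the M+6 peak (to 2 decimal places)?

27.92

Binomial terms of (0.728 + 0.272)^5: M 0.2045, M+2 0.3820, M+4 0.2855, M+6 0.1067, M+8 0.0199, M+10 0.0015 → M+2 is the base peak.
P(M+2) = C(5,1) × 0.728^4 × 0.272^1 = 5 × 0.28088304 × 0.2720 = 0.382001 (base)
P(M+6) = C(5,3) × 0.728^2 × 0.272^3 = 10 × 0.529984 × 0.02012365 = 0.106652
Relative intensity = 0.106652 / 0.382001 × 100 = 27.92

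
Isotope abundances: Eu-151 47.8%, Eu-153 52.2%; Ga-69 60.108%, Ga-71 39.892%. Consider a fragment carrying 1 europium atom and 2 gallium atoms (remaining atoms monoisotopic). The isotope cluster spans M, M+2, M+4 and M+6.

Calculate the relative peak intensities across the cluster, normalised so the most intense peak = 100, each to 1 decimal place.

Europium pattern (n=1): 0.4780 : 0.5220
Gallium pattern (n=2): 0.36129717 : 0.47956567 : 0.15913717
Convolve the two distributions (both contribute in 2-u steps):
  M: 0.4780×0.36129717 = 0.172700
  M+2: 0.4780×0.47956567 + 0.5220×0.36129717 = 0.417830
  M+4: 0.4780×0.15913717 + 0.5220×0.47956567 = 0.326401
  M+6: 0.5220×0.15913717 = 0.083070
Scale to base peak (0.417830) = 100: 41.3 : 100.0 : 78.1 : 19.9

41.3 : 100.0 : 78.1 : 19.9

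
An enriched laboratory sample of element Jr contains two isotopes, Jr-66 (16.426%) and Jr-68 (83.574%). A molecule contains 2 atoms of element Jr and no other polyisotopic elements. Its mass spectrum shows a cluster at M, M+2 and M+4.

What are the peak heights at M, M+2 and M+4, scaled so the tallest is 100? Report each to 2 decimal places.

3.86 : 39.31 : 100.00

Expanding (0.16426 + 0.83574)^2:
P(M) = 0.16426^2 = 0.026981
P(M+2) = 2 × 0.16426^1 × 0.83574^1 = 0.274557
P(M+4) = 0.83574^2 = 0.698461
The M+4 peak is largest (0.698461); scaling to 100 gives 3.86 : 39.31 : 100.00.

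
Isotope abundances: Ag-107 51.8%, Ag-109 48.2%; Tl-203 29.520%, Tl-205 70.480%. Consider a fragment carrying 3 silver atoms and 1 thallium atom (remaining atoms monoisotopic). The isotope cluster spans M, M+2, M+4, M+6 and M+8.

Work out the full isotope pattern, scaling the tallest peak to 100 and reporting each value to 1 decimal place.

Silver pattern (n=3): 0.13899183 : 0.3879965 : 0.3610315 : 0.11198017
Thallium pattern (n=1): 0.2952 : 0.7048
Convolve the two distributions (both contribute in 2-u steps):
  M: 0.13899183×0.2952 = 0.041030
  M+2: 0.13899183×0.7048 + 0.3879965×0.2952 = 0.212498
  M+4: 0.3879965×0.7048 + 0.3610315×0.2952 = 0.380036
  M+6: 0.3610315×0.7048 + 0.11198017×0.2952 = 0.287512
  M+8: 0.11198017×0.7048 = 0.078924
Scale to base peak (0.380036) = 100: 10.8 : 55.9 : 100.0 : 75.7 : 20.8

10.8 : 55.9 : 100.0 : 75.7 : 20.8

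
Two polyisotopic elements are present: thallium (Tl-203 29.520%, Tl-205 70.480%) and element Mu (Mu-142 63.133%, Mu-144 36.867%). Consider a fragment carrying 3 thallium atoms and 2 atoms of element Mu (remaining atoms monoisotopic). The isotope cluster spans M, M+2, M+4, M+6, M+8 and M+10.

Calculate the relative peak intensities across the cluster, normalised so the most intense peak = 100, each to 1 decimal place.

Thallium pattern (n=3): 0.02572463 : 0.18425524 : 0.43991564 : 0.35010449
Element Mu pattern (n=2): 0.39857757 : 0.46550486 : 0.13591757
Convolve the two distributions (both contribute in 2-u steps):
  M: 0.02572463×0.39857757 = 0.010253
  M+2: 0.02572463×0.46550486 + 0.18425524×0.39857757 = 0.085415
  M+4: 0.02572463×0.13591757 + 0.18425524×0.46550486 + 0.43991564×0.39857757 = 0.264609
  M+6: 0.18425524×0.13591757 + 0.43991564×0.46550486 + 0.35010449×0.39857757 = 0.369370
  M+8: 0.43991564×0.13591757 + 0.35010449×0.46550486 = 0.222768
  M+10: 0.35010449×0.13591757 = 0.047585
Scale to base peak (0.369370) = 100: 2.8 : 23.1 : 71.6 : 100.0 : 60.3 : 12.9

2.8 : 23.1 : 71.6 : 100.0 : 60.3 : 12.9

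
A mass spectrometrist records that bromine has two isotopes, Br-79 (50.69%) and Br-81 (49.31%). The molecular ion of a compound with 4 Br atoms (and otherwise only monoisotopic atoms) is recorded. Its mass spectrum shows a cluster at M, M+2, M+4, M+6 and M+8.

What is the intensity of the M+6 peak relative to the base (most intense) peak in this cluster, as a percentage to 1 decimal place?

(0.5069 + 0.4931)^4 gives M 0.0660, M+2 0.2569, M+4 0.3749, M+6 0.2431, M+8 0.0591; the largest is M+4.
P(M+4) = C(4,2) × 0.5069^2 × 0.4931^2 = 6 × 0.25694761 × 0.24314761 = 0.374857 (base)
P(M+6) = C(4,3) × 0.5069^1 × 0.4931^3 = 4 × 0.5069 × 0.11989609 = 0.243101
Relative intensity = 0.243101 / 0.374857 × 100 = 64.9

64.9%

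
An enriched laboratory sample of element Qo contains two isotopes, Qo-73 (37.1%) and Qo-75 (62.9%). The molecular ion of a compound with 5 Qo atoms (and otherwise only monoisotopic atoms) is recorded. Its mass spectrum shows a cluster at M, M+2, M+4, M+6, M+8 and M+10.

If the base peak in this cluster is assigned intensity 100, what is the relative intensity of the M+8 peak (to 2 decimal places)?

(0.371 + 0.629)^5 gives M 0.0070, M+2 0.0596, M+4 0.2020, M+6 0.3425, M+8 0.2904, M+10 0.0985; the largest is M+6.
P(M+6) = C(5,3) × 0.371^2 × 0.629^3 = 10 × 0.137641 × 0.24885819 = 0.342531 (base)
P(M+8) = C(5,4) × 0.371^1 × 0.629^4 = 5 × 0.3710 × 0.1565318 = 0.290366
Relative intensity = 0.290366 / 0.342531 × 100 = 84.77

84.77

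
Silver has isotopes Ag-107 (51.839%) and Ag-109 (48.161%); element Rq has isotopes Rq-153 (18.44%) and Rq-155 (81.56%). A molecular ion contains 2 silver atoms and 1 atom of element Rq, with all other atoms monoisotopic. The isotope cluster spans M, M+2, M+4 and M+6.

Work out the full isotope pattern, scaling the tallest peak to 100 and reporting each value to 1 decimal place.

11.0 : 69.2 : 100.0 : 42.0

Silver pattern (n=2): 0.26872819 : 0.49932362 : 0.23194819
Element Rq pattern (n=1): 0.1844 : 0.8156
Convolve the two distributions (both contribute in 2-u steps):
  M: 0.26872819×0.1844 = 0.049553
  M+2: 0.26872819×0.8156 + 0.49932362×0.1844 = 0.311250
  M+4: 0.49932362×0.8156 + 0.23194819×0.1844 = 0.450020
  M+6: 0.23194819×0.8156 = 0.189177
Scale to base peak (0.450020) = 100: 11.0 : 69.2 : 100.0 : 42.0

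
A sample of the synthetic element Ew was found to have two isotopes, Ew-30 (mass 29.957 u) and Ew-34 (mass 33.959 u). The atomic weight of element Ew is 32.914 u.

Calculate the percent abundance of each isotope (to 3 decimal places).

Ew-30: 26.112%, Ew-34: 73.888%

Writing the weighted mean with unknown fraction x of Ew-30:
29.957·x + 33.959·(1 − x) = 32.914
(29.957 − 33.959)·x = 32.914 − 33.959
x = -1.045 / -4.002 = 0.26112 → 26.112% Ew-30, 73.888% Ew-34.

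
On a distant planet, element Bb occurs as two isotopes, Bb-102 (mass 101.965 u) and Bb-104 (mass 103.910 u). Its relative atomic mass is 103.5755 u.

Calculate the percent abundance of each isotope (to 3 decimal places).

Let x be the fractional abundance of Bb-102; then Bb-104 has abundance 1 − x.
101.965·x + 103.910·(1 − x) = 103.5755
(101.965 − 103.910)·x = 103.5755 − 103.910
x = -0.3345 / -1.945 = 0.17198 → 17.198% Bb-102, 82.802% Bb-104.

Bb-102: 17.198%, Bb-104: 82.802%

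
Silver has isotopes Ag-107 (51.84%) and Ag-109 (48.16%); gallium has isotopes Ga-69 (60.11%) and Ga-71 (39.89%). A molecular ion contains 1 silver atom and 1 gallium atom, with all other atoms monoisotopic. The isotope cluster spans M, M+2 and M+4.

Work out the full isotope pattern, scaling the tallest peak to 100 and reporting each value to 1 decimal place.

62.8 : 100.0 : 38.7

Silver pattern (n=1): 0.5184 : 0.4816
Gallium pattern (n=1): 0.6011 : 0.3989
Convolve the two distributions (both contribute in 2-u steps):
  M: 0.5184×0.6011 = 0.311610
  M+2: 0.5184×0.3989 + 0.4816×0.6011 = 0.496280
  M+4: 0.4816×0.3989 = 0.192110
Scale to base peak (0.496280) = 100: 62.8 : 100.0 : 38.7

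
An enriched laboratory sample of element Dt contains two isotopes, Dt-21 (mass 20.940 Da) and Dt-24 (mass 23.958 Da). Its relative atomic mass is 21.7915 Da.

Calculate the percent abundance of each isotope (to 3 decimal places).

Dt-21: 71.786%, Dt-24: 28.214%

Writing the weighted mean with unknown fraction x of Dt-21:
20.940·x + 23.958·(1 − x) = 21.7915
(20.940 − 23.958)·x = 21.7915 − 23.958
x = -2.1665 / -3.018 = 0.71786 → 71.786% Dt-21, 28.214% Dt-24.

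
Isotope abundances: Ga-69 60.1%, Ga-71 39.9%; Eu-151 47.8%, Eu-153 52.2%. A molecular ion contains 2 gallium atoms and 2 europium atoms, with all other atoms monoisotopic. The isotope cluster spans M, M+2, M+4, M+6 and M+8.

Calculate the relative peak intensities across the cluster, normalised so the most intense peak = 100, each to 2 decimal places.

Gallium pattern (n=2): 0.361201 : 0.479598 : 0.159201
Europium pattern (n=2): 0.228484 : 0.499032 : 0.272484
Convolve the two distributions (both contribute in 2-u steps):
  M: 0.361201×0.228484 = 0.082529
  M+2: 0.361201×0.499032 + 0.479598×0.228484 = 0.289831
  M+4: 0.361201×0.272484 + 0.479598×0.499032 + 0.159201×0.228484 = 0.374131
  M+6: 0.479598×0.272484 + 0.159201×0.499032 = 0.210129
  M+8: 0.159201×0.272484 = 0.043380
Scale to base peak (0.374131) = 100: 22.06 : 77.47 : 100.00 : 56.16 : 11.59

22.06 : 77.47 : 100.00 : 56.16 : 11.59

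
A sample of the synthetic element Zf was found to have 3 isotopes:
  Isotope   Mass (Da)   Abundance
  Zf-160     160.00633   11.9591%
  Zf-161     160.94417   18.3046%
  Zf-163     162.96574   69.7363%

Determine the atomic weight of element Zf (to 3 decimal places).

162.242 Da

Average mass = Σ (abundance × isotope mass) = 0.119591 × 160.00633 + 0.183046 × 160.94417 + 0.697363 × 162.96574
= 19.135317 + 29.460187 + 113.646277 = 162.241781 Da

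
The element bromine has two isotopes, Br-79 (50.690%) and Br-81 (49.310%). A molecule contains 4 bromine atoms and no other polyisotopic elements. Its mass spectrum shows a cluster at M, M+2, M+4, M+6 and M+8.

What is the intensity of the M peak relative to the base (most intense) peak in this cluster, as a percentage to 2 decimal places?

Binomial terms of (0.50690 + 0.49310)^4: M 0.0660, M+2 0.2569, M+4 0.3749, M+6 0.2431, M+8 0.0591 → M+4 is the base peak.
P(M+4) = C(4,2) × 0.50690^2 × 0.49310^2 = 6 × 0.25694761 × 0.24314761 = 0.374857 (base)
P(M) = C(4,0) × 0.50690^4 × 0.49310^0 = 1 × 0.06602207 × 1.0000 = 0.066022
Relative intensity = 0.066022 / 0.374857 × 100 = 17.61

17.61%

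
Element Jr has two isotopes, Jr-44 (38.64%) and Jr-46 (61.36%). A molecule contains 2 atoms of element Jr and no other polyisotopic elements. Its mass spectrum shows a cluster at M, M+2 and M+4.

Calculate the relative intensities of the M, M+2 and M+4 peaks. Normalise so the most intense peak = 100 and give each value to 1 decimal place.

31.5 : 100.0 : 79.4

Each Jr atom is independently Jr-44 (p = 0.3864) or Jr-46 (q = 0.6136); the cluster is the binomial expansion (p + q)^2.
P(M) = 0.3864^2 = 0.149305
P(M+2) = 2 × 0.3864^1 × 0.6136^1 = 0.474190
P(M+4) = 0.6136^2 = 0.376505
The M+2 peak is largest (0.474190); scaling to 100 gives 31.5 : 100.0 : 79.4.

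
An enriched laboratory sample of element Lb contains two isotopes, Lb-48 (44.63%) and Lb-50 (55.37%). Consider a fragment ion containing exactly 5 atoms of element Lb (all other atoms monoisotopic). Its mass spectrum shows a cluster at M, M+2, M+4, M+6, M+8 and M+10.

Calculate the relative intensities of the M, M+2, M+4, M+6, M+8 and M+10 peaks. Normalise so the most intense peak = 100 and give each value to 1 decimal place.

The 5 Lb atoms are independent, so intensities follow the terms of (0.4463 + 0.5537)^5.
P(M) = 0.4463^5 = 0.017707
P(M+2) = 5 × 0.4463^4 × 0.5537^1 = 0.109838
P(M+4) = 10 × 0.4463^3 × 0.5537^2 = 0.272540
P(M+6) = 10 × 0.4463^2 × 0.5537^3 = 0.338125
P(M+8) = 5 × 0.4463^1 × 0.5537^4 = 0.209747
P(M+10) = 0.5537^5 = 0.052044
The M+6 peak is largest (0.338125); scaling to 100 gives 5.2 : 32.5 : 80.6 : 100.0 : 62.0 : 15.4.

5.2 : 32.5 : 80.6 : 100.0 : 62.0 : 15.4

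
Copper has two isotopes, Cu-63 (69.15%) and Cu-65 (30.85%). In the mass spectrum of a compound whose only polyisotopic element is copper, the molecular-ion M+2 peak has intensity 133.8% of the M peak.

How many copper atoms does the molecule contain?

The M+2/M ratio from n Cu atoms is n · q/p = n · 0.3085/0.6915.
n = 1.338 × 0.6915/0.3085 = 3.00 ≈ 3

3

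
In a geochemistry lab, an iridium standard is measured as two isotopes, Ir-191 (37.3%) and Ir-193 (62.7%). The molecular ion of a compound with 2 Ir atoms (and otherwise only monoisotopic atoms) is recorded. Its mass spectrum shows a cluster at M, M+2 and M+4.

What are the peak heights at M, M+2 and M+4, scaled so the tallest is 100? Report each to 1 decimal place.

29.7 : 100.0 : 84.0

Each Ir atom is independently Ir-191 (p = 0.373) or Ir-193 (q = 0.627); the cluster is the binomial expansion (p + q)^2.
P(M) = 0.373^2 = 0.139129
P(M+2) = 2 × 0.373^1 × 0.627^1 = 0.467742
P(M+4) = 0.627^2 = 0.393129
The M+2 peak is largest (0.467742); scaling to 100 gives 29.7 : 100.0 : 84.0.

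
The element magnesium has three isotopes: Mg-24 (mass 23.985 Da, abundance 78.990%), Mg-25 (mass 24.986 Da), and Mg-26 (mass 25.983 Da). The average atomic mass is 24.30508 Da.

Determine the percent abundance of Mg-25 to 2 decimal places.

Let x and y be the fractions of Mg-25 and Mg-26. Then x + y = 1 − 0.78990 = 0.21010 and 24.986x + 25.983y = 24.30508 − 0.78990×23.985 = 5.3593285.
Substituting: 24.986x + 25.983(0.21010 − x) = 5.3593285
(24.986 − 25.983)x = -0.0996998  ⇒  x = 0.10000, y = 0.11010
Mg-25: 10.00%, Mg-26: 11.01%.

10.00%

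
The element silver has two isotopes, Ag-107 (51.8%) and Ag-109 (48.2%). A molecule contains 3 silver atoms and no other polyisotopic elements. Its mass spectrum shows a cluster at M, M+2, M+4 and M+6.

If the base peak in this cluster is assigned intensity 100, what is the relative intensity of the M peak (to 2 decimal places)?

Binomial terms of (0.518 + 0.482)^3: M 0.1390, M+2 0.3880, M+4 0.3610, M+6 0.1120 → M+2 is the base peak.
P(M+2) = C(3,1) × 0.518^2 × 0.482^1 = 3 × 0.268324 × 0.4820 = 0.387997 (base)
P(M) = C(3,0) × 0.518^3 × 0.482^0 = 1 × 0.13899183 × 1.0000 = 0.138992
Relative intensity = 0.138992 / 0.387997 × 100 = 35.82

35.82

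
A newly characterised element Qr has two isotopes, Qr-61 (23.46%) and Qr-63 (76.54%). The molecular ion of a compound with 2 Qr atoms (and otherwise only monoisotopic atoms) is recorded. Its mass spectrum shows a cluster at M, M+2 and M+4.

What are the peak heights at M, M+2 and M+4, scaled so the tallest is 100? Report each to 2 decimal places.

9.39 : 61.30 : 100.00

The 2 Qr atoms are independent, so intensities follow the terms of (0.2346 + 0.7654)^2.
P(M) = 0.2346^2 = 0.055037
P(M+2) = 2 × 0.2346^1 × 0.7654^1 = 0.359126
P(M+4) = 0.7654^2 = 0.585837
The M+4 peak is largest (0.585837); scaling to 100 gives 9.39 : 61.30 : 100.00.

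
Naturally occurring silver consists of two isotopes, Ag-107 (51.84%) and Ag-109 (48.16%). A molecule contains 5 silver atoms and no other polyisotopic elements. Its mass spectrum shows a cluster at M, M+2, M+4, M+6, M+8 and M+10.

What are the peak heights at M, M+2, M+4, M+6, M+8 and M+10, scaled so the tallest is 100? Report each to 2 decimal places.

11.59 : 53.82 : 100.00 : 92.90 : 43.15 : 8.02

Expanding (0.5184 + 0.4816)^5:
P(M) = 0.5184^5 = 0.037439
P(M+2) = 5 × 0.5184^4 × 0.4816^1 = 0.173907
P(M+4) = 10 × 0.5184^3 × 0.4816^2 = 0.323123
P(M+6) = 10 × 0.5184^2 × 0.4816^3 = 0.300185
P(M+8) = 5 × 0.5184^1 × 0.4816^4 = 0.139438
P(M+10) = 0.4816^5 = 0.025908
The M+4 peak is largest (0.323123); scaling to 100 gives 11.59 : 53.82 : 100.00 : 92.90 : 43.15 : 8.02.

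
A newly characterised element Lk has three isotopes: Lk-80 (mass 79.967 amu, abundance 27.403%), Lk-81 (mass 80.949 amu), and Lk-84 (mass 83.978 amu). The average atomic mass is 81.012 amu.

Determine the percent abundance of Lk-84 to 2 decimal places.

10.96%

Let x and y be the fractions of Lk-81 and Lk-84. Then x + y = 1 − 0.27403 = 0.72597 and 80.949x + 83.978y = 81.012 − 0.27403×79.967 = 59.09864299.
Substituting: 80.949x + 83.978(0.72597 − x) = 59.09864299
(80.949 − 83.978)x = -1.86686567  ⇒  x = 0.61633, y = 0.10964
Lk-81: 61.63%, Lk-84: 10.96%.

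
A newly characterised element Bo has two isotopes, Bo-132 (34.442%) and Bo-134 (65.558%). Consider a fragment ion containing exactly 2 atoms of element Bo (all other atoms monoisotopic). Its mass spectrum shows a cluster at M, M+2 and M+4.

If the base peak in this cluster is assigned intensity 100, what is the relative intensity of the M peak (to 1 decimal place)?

(0.34442 + 0.65558)^2 gives M 0.1186, M+2 0.4516, M+4 0.4298; the largest is M+2.
P(M+2) = C(2,1) × 0.34442^1 × 0.65558^1 = 2 × 0.34442 × 0.65558 = 0.451590 (base)
P(M) = C(2,0) × 0.34442^2 × 0.65558^0 = 1 × 0.11862514 × 1.0000 = 0.118625
Relative intensity = 0.118625 / 0.451590 × 100 = 26.3

26.3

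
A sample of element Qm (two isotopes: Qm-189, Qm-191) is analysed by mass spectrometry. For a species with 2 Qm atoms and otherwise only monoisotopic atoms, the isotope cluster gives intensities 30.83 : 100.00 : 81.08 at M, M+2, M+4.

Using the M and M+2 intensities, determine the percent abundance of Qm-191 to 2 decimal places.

61.86%

Let p = fractional abundance of Qm-189. I(M+2)/I(M) = [C(2,1)·p^1·(1−p)] / p^2 = 2·(1−p)/p = 100.00/30.83 = 3.2436
(1−p)/p = 3.2436/2 = 1.6218  ⇒  p = 1/(1 + 1.6218) = 0.3814
Qm-189: 38.14%, Qm-191: 61.86%.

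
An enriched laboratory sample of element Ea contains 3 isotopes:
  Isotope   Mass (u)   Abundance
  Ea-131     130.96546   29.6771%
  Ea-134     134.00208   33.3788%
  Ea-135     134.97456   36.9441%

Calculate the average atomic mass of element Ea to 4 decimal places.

Weight each isotope mass by its fractional abundance: 0.296771 × 130.96546 + 0.333788 × 134.00208 + 0.369441 × 134.97456
= 38.866751 + 44.728286 + 49.865136 = 133.460173 u

133.4602 u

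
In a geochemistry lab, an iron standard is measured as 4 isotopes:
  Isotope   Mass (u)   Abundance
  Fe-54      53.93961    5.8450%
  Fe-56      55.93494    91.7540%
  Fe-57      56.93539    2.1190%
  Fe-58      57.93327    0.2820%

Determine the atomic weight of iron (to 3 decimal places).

Ar = Σ fᵢ·mᵢ = 0.058450 × 53.93961 + 0.917540 × 55.93494 + 0.021190 × 56.93539 + 0.002820 × 57.93327
= 3.152770 + 51.322545 + 1.206461 + 0.163372 = 55.845148 u

55.845 u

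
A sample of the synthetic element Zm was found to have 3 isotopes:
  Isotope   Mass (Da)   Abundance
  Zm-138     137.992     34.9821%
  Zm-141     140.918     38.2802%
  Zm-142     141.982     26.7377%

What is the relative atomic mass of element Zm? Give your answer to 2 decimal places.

140.18 Da

Ar = Σ fᵢ·mᵢ = 0.349821 × 137.992 + 0.382802 × 140.918 + 0.267377 × 141.982
= 48.2725 + 53.9437 + 37.9627 = 140.1789 Da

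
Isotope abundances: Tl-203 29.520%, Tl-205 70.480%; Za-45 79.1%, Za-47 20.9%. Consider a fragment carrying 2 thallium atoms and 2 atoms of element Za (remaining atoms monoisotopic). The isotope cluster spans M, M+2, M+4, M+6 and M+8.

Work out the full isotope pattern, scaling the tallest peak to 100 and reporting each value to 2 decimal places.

12.06 : 63.95 : 100.00 : 40.34 : 4.80

Thallium pattern (n=2): 0.08714304 : 0.41611392 : 0.49674304
Element Za pattern (n=2): 0.625681 : 0.330638 : 0.043681
Convolve the two distributions (both contribute in 2-u steps):
  M: 0.08714304×0.625681 = 0.054524
  M+2: 0.08714304×0.330638 + 0.41611392×0.625681 = 0.289167
  M+4: 0.08714304×0.043681 + 0.41611392×0.330638 + 0.49674304×0.625681 = 0.452192
  M+6: 0.41611392×0.043681 + 0.49674304×0.330638 = 0.182418
  M+8: 0.49674304×0.043681 = 0.021698
Scale to base peak (0.452192) = 100: 12.06 : 63.95 : 100.00 : 40.34 : 4.80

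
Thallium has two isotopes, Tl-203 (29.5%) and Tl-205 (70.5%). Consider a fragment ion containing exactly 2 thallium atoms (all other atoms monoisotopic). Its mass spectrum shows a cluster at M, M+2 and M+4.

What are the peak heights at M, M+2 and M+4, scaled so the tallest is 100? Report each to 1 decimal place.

17.5 : 83.7 : 100.0

Expanding (0.295 + 0.705)^2:
P(M) = 0.295^2 = 0.087025
P(M+2) = 2 × 0.295^1 × 0.705^1 = 0.415950
P(M+4) = 0.705^2 = 0.497025
The M+4 peak is largest (0.497025); scaling to 100 gives 17.5 : 83.7 : 100.0.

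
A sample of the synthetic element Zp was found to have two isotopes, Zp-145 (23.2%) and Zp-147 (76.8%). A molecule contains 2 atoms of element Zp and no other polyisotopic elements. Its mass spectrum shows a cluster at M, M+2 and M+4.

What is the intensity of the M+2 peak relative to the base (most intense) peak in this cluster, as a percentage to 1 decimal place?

Binomial terms of (0.232 + 0.768)^2: M 0.0538, M+2 0.3564, M+4 0.5898 → M+4 is the base peak.
P(M+4) = C(2,2) × 0.232^0 × 0.768^2 = 1 × 1.0000 × 0.589824 = 0.589824 (base)
P(M+2) = C(2,1) × 0.232^1 × 0.768^1 = 2 × 0.2320 × 0.7680 = 0.356352
Relative intensity = 0.356352 / 0.589824 × 100 = 60.4

60.4%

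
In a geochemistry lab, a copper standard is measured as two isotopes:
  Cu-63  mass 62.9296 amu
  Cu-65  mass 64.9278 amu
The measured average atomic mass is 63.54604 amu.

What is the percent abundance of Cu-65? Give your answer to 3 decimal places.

30.850%

Writing the weighted mean with unknown fraction x of Cu-63:
62.9296·x + 64.9278·(1 − x) = 63.54604
(62.9296 − 64.9278)·x = 63.54604 − 64.9278
x = -1.38176 / -1.9982 = 0.69150 → 69.150% Cu-63, 30.850% Cu-65.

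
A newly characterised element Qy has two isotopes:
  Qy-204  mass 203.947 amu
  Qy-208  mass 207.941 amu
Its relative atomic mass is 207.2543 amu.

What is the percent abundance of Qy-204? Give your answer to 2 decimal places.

17.19%

Let x be the fractional abundance of Qy-204; then Qy-208 has abundance 1 − x.
203.947·x + 207.941·(1 − x) = 207.2543
(203.947 − 207.941)·x = 207.2543 − 207.941
x = -0.6867 / -3.994 = 0.17193 → 17.19% Qy-204, 82.81% Qy-208.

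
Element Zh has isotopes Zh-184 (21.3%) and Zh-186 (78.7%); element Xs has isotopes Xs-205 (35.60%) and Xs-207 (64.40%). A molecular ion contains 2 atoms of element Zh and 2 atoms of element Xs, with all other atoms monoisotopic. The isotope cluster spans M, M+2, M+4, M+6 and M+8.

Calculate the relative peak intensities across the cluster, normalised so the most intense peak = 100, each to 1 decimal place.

1.4 : 15.0 : 59.3 : 100.0 : 60.7

Element Zh pattern (n=2): 0.045369 : 0.335262 : 0.619369
Element Xs pattern (n=2): 0.126736 : 0.458528 : 0.414736
Convolve the two distributions (both contribute in 2-u steps):
  M: 0.045369×0.126736 = 0.005750
  M+2: 0.045369×0.458528 + 0.335262×0.126736 = 0.063293
  M+4: 0.045369×0.414736 + 0.335262×0.458528 + 0.619369×0.126736 = 0.251040
  M+6: 0.335262×0.414736 + 0.619369×0.458528 = 0.423043
  M+8: 0.619369×0.414736 = 0.256875
Scale to base peak (0.423043) = 100: 1.4 : 15.0 : 59.3 : 100.0 : 60.7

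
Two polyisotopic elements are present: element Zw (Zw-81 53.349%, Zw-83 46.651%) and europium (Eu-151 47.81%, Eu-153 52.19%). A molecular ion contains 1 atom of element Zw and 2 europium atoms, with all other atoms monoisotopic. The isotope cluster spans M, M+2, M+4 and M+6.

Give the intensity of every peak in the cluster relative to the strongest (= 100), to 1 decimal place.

32.3 : 98.6 : 100.0 : 33.6

Element Zw pattern (n=1): 0.53349 : 0.46651
Europium pattern (n=2): 0.22857961 : 0.49904078 : 0.27237961
Convolve the two distributions (both contribute in 2-u steps):
  M: 0.53349×0.22857961 = 0.121945
  M+2: 0.53349×0.49904078 + 0.46651×0.22857961 = 0.372868
  M+4: 0.53349×0.27237961 + 0.46651×0.49904078 = 0.378119
  M+6: 0.46651×0.27237961 = 0.127068
Scale to base peak (0.378119) = 100: 32.3 : 98.6 : 100.0 : 33.6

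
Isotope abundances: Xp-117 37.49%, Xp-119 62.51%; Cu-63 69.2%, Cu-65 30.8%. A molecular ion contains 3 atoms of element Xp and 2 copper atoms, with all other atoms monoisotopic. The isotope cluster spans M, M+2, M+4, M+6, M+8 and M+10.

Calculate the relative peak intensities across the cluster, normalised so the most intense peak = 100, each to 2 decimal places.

7.66 : 45.15 : 99.54 : 100.00 : 44.28 : 7.04

Element Xp pattern (n=3): 0.0526922 : 0.26357343 : 0.43947654 : 0.24425783
Copper pattern (n=2): 0.478864 : 0.426272 : 0.094864
Convolve the two distributions (both contribute in 2-u steps):
  M: 0.0526922×0.478864 = 0.025232
  M+2: 0.0526922×0.426272 + 0.26357343×0.478864 = 0.148677
  M+4: 0.0526922×0.094864 + 0.26357343×0.426272 + 0.43947654×0.478864 = 0.327802
  M+6: 0.26357343×0.094864 + 0.43947654×0.426272 + 0.24425783×0.478864 = 0.329306
  M+8: 0.43947654×0.094864 + 0.24425783×0.426272 = 0.145811
  M+10: 0.24425783×0.094864 = 0.023171
Scale to base peak (0.329306) = 100: 7.66 : 45.15 : 99.54 : 100.00 : 44.28 : 7.04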